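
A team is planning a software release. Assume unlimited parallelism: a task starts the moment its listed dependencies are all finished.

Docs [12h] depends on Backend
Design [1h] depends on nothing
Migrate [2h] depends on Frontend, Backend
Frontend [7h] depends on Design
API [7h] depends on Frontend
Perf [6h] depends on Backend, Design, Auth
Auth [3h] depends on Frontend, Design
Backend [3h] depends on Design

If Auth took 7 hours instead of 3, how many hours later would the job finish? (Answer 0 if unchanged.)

Actual critical path: Design→Frontend→Auth→Perf = 1+7+3+6 = 17 ⇒ 17 hours.
Auth lies on that path, so at 7 hours the path becomes 21 hours.
That remains the longest chain; total 21 hours.
Change in finish: 21 − 17 = +4 hours.

4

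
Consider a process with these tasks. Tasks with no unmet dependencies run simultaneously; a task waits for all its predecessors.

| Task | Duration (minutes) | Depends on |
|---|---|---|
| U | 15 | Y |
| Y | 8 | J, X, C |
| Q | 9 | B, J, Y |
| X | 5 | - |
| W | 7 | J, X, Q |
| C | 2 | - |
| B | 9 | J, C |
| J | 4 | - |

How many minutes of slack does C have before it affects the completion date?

2

The longest chain is X→Y→Q→W = 5+8+9+7 = 29; overall finish 29 minutes.
Longest path through C: 27 minutes (earliest finish 2, latest finish 4).
Slack of C = 2 − 0 = 2 minutes.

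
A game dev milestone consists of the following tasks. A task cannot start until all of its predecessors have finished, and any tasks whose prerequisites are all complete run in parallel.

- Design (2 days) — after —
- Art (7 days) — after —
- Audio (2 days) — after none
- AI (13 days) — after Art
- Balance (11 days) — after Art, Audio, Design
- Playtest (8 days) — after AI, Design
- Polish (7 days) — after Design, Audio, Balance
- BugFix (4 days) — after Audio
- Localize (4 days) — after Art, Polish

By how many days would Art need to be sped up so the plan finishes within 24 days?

5

Current finish: 29 days; target: 24.
Art is on every critical path, so each day cut from Art cuts the finish by one (this holds down to a finish of 24).
Need 29 − 24 = 5 days off Art → Art becomes 2 days, finish becomes 24.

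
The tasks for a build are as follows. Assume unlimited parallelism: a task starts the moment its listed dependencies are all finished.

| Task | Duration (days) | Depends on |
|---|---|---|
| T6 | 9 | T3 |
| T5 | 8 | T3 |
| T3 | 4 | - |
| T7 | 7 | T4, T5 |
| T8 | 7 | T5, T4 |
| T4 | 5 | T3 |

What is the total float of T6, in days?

6

T3→T5→T7 = 4+8+7 = 19 sets the makespan at 19 days.
Longest path through T6: 13 days (earliest finish 13, latest finish 19).
So T6 can slip 19 − 13 = 6 days.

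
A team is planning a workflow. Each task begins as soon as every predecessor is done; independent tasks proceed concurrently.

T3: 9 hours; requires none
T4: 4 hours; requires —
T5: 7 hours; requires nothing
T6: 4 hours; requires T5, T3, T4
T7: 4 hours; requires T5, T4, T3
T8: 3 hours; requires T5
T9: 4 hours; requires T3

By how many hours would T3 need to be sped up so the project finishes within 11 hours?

Current finish: 13 hours; target: 11.
T3 is on every critical path, so each hour cut from T3 cuts the finish by one (this holds down to a finish of 11).
Need 13 − 11 = 2 hours off T3 → T3 becomes 7 hours, finish becomes 11.

2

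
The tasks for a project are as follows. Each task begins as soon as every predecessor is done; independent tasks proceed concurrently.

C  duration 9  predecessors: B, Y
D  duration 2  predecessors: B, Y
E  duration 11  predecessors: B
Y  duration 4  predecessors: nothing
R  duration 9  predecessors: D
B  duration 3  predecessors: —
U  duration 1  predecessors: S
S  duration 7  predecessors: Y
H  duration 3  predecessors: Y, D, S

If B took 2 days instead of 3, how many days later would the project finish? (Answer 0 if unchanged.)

0

Critical path before the change: Y→D→R = 4+2+9 = 15 giving 15 days.
The longest path through B is only 14 days, so B has float 1.
The critical path is still Y→D→R; finish is now 15 days.
Change in finish: 15 − 15 = +0 days.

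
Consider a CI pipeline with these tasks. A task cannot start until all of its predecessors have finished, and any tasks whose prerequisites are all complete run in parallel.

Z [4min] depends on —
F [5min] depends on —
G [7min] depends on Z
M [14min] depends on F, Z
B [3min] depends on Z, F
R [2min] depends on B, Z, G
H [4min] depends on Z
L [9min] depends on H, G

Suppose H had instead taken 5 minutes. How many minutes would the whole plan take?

The binding path is Z→G→L = 4+7+9 = 20; finish at 20 minutes.
The longest path through H is only 17 minutes, so H has float 3.
No other chain overtakes it, so the finish is 20 minutes.

20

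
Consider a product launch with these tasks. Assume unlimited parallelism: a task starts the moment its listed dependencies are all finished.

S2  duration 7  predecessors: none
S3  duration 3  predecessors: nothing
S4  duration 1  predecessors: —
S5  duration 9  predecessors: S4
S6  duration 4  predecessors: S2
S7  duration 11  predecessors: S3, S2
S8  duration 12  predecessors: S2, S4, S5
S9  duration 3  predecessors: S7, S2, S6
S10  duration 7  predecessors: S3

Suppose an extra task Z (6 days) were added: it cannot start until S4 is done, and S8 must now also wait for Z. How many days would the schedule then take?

Originally the schedule takes 22 days.
With Z inserted, S8 now waits for max(S2, S4, S5, Z).
New critical path: S4→S5→S8 = 1+9+12 = 22 ⇒ 22 days.

22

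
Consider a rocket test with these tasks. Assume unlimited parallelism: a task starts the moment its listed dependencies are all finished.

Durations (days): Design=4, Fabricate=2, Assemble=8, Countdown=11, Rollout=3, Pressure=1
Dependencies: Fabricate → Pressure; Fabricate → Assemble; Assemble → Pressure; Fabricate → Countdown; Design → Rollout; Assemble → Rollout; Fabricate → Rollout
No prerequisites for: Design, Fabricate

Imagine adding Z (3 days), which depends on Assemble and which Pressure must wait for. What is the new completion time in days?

Originally the rocket test takes 13 days.
With Z inserted, Pressure now waits for max(Fabricate, Assemble, Z).
New critical path: Fabricate→Assemble→Z→Pressure = 2+8+3+1 = 14 ⇒ 14 days.

14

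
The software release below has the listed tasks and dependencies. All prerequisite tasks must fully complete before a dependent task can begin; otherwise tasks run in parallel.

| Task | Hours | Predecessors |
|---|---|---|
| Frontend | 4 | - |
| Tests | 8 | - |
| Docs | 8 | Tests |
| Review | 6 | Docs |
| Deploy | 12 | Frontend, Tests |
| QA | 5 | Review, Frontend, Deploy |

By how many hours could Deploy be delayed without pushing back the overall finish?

Critical path: Tests→Docs→Review→QA = 8+8+6+5 = 27, so the finish is 27 hours.
Longest path through Deploy: 25 hours (earliest finish 20, latest finish 22).
Slack of Deploy = 10 − 8 = 2 hours.

2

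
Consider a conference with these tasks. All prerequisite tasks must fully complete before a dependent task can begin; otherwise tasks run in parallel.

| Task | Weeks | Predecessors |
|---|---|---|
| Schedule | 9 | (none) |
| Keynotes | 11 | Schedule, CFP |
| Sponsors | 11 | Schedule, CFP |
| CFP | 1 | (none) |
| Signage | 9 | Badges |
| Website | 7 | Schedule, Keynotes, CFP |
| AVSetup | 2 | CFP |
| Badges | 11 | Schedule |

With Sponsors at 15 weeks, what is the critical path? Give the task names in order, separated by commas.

The binding path is Schedule→Badges→Signage = 9+11+9 = 29; finish at 29 weeks.
The longest path through Sponsors is only 20 weeks, so Sponsors has float 9.
The critical path is still Schedule→Badges→Signage; finish is now 29 weeks.

Schedule, Badges, Signage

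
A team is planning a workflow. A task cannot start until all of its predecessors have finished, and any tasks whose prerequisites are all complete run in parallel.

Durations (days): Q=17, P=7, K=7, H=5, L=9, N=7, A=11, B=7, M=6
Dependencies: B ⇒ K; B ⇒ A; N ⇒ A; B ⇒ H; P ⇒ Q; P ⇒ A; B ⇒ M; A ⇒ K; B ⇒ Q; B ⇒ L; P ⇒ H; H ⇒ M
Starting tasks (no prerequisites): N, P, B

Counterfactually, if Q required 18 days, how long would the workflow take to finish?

25

Baseline: N→A→K = 7+11+7 = 25 → 25 days.
The longest path through Q is only 24 days, so Q has float 1.
No other chain overtakes it, so the finish is 25 days.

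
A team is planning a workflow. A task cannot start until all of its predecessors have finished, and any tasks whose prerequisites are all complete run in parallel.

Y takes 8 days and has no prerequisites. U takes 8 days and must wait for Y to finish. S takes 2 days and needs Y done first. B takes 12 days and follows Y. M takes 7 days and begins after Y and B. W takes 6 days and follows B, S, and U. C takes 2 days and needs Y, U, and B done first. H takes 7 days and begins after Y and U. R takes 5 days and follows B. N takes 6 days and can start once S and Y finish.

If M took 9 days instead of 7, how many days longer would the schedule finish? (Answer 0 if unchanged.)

As given, the longest chain is Y→B→M = 8+12+7 = 27, so the finish is 27 days.
M lies on that path, so at 9 days the path becomes 29 days.
The critical path is still Y→B→M; finish is now 29 days.
Change in finish: 29 − 27 = +2 days.

2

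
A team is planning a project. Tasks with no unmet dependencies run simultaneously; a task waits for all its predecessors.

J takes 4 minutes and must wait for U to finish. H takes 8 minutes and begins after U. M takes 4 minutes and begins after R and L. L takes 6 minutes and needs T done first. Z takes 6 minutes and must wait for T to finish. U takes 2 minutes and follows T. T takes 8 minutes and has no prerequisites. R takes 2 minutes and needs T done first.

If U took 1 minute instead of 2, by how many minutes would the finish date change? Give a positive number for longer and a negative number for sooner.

0

Critical path before the change: T→U→H = 8+2+8 = 18 giving 18 minutes.
U is on the critical path; changing it to 1 makes that path 17 minutes.
New critical path: T→L→M = 8+6+4 = 18 ⇒ 18 minutes.
Change in finish: 18 − 18 = +0 minutes.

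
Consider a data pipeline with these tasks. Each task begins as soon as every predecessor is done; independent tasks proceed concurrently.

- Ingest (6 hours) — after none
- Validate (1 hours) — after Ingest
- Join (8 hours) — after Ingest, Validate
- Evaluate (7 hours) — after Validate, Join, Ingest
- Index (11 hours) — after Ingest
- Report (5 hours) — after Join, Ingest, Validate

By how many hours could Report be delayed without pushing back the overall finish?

2

Ingest→Validate→Join→Evaluate = 6+1+8+7 = 22 sets the makespan at 22 hours.
The longest chain containing Report totals 20 hours.
Slack of Report = 17 − 15 = 2 hours.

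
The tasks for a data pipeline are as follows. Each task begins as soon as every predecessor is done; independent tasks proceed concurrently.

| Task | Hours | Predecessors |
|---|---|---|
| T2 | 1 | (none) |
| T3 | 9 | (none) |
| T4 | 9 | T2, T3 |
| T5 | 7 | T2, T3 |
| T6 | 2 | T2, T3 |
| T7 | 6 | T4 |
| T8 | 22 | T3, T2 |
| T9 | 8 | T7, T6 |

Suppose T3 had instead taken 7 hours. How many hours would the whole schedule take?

As given, the longest chain is T3→T4→T7→T9 = 9+9+6+8 = 32, so the finish is 32 hours.
T3 is on the critical path; changing it to 7 makes that path 30 hours.
That remains the longest chain; total 30 hours.

30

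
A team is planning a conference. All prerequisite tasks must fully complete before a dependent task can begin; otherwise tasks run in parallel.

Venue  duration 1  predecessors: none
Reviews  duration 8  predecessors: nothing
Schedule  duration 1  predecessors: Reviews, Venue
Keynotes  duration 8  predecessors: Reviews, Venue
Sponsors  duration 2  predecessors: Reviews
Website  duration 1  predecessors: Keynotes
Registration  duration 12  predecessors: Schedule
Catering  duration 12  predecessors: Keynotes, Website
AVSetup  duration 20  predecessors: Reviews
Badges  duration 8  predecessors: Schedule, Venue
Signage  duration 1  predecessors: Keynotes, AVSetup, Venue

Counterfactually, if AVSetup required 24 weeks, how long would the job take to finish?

33

The binding path is Reviews→AVSetup→Signage = 8+20+1 = 29; finish at 29 weeks.
AVSetup is on the critical path; changing it to 24 makes that path 33 weeks.
The critical path is still Reviews→AVSetup→Signage; finish is now 33 weeks.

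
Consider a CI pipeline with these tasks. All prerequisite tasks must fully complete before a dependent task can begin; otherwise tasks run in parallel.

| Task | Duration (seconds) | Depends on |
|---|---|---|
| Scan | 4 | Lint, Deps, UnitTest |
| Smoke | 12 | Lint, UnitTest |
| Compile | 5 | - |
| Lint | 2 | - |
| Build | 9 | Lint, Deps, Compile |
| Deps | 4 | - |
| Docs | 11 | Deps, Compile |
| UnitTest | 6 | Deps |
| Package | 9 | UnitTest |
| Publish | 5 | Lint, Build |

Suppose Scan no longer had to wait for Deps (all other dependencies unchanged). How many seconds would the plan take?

22

With the dependency in place, Deps→UnitTest→Smoke = 4+6+12 = 22 sets the finish at 22 seconds.
Dropping Deps→Scan doesn't change Scan's earliest start (10); another predecessor still binds.
New critical path: Deps→UnitTest→Smoke = 4+6+12 = 22 ⇒ 22 seconds.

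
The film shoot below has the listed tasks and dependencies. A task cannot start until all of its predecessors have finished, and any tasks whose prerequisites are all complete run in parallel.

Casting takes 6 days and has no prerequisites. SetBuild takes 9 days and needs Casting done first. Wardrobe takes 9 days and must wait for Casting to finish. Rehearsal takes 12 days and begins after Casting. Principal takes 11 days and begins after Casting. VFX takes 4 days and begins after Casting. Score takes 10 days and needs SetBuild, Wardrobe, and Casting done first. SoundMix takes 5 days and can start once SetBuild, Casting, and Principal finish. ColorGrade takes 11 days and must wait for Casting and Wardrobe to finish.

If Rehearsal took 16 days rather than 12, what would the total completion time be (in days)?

Baseline: Casting→Wardrobe→ColorGrade = 6+9+11 = 26 → 26 days.
The longest path through Rehearsal is only 18 days, so Rehearsal has float 8.
No other chain overtakes it, so the finish is 26 days.

26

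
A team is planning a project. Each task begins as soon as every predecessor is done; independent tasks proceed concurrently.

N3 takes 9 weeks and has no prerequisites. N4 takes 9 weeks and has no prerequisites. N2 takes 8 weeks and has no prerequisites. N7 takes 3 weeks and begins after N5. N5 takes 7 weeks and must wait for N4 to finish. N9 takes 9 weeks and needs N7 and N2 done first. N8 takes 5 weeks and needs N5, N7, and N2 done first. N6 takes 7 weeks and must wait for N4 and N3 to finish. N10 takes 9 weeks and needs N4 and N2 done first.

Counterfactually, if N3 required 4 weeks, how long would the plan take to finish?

28

Actual critical path: N4→N5→N7→N9 = 9+7+3+9 = 28 ⇒ 28 weeks.
N3 is off the critical path — its longest chain is 16 weeks, giving 12 of slack.
No other chain overtakes it, so the finish is 28 weeks.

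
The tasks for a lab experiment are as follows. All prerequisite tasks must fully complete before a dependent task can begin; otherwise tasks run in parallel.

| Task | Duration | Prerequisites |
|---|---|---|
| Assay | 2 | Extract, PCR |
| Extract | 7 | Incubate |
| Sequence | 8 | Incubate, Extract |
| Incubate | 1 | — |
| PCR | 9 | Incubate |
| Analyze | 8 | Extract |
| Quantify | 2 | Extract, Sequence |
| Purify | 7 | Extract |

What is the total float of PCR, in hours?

Incubate→Extract→Sequence→Quantify = 1+7+8+2 = 18 sets the makespan at 18 hours.
The longest chain containing PCR totals 12 hours.
Float = 18 − 12 = 6.

6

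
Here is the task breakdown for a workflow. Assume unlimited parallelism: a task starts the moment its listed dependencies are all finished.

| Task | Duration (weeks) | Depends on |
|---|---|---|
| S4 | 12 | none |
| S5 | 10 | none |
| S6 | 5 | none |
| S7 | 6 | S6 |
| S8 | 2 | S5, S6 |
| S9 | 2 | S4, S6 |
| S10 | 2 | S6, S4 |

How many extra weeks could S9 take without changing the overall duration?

Critical path: S4→S9 = 12+2 = 14, so the finish is 14 weeks.
Longest path through S9: 14 weeks (earliest finish 14, latest finish 14).
Float = 14 − 14 = 0.

0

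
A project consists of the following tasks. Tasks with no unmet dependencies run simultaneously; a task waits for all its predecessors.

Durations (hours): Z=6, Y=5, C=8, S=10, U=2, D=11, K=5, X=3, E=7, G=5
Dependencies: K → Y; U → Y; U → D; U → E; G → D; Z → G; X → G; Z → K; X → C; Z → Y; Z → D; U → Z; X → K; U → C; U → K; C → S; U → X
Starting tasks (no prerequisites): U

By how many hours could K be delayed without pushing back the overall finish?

6

Critical path: U→Z→G→D = 2+6+5+11 = 24, so the finish is 24 hours.
K finishes as early as 13 and must finish by 19.
Float = 24 − 18 = 6.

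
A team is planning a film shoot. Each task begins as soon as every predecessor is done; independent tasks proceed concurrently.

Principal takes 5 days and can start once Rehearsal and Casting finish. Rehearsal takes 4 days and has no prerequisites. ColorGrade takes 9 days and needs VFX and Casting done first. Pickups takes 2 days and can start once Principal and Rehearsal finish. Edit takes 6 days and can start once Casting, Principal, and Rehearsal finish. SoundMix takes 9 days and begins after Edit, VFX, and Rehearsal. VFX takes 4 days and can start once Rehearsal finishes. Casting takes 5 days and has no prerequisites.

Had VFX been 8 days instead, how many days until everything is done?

25

Critical path before the change: Casting→Principal→Edit→SoundMix = 5+5+6+9 = 25 giving 25 days.
The longest path through VFX is only 17 days, so VFX has float 8.
No other chain overtakes it, so the finish is 25 days.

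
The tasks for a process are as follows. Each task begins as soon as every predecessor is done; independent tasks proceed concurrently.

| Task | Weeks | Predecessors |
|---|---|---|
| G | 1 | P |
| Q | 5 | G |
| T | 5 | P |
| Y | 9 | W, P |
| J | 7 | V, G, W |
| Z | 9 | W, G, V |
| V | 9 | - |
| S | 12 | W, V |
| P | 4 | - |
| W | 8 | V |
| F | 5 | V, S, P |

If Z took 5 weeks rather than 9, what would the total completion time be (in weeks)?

34

Actual critical path: V→W→S→F = 9+8+12+5 = 34 ⇒ 34 weeks.
Z has 8 weeks of float (longest path through it is 26).
The critical path is still V→W→S→F; finish is now 34 weeks.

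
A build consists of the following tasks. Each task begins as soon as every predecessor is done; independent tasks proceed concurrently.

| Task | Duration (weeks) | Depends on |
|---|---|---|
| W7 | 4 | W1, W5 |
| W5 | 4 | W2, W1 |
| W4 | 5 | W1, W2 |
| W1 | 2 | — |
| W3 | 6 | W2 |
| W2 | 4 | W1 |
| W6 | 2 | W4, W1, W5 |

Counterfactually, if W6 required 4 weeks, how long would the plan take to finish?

15

Actual critical path: W1→W2→W5→W7 = 2+4+4+4 = 14 ⇒ 14 weeks.
W6 has 1 week of float (longest path through it is 13).
Now W1→W2→W4→W6 = 2+4+5+4 = 15 is longest, so the finish becomes 15 weeks.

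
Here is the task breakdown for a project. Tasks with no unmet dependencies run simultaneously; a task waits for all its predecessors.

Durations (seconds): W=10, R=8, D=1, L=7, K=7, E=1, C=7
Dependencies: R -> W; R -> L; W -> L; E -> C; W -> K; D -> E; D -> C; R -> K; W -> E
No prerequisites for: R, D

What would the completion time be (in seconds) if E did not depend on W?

25

Before: longest chain R→W→E→C = 8+10+1+7 = 26, finish 26.
Without W→E, E's earliest start moves from 18 to 1.
After: R→W→K = 8+10+7 = 25 → 25 seconds.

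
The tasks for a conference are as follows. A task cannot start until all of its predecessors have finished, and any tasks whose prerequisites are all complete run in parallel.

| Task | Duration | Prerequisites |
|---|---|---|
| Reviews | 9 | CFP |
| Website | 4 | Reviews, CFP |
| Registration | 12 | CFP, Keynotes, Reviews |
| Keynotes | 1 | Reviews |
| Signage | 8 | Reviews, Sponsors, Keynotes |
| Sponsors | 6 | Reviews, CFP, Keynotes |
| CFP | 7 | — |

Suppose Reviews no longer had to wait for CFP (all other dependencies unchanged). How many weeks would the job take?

24

Before: longest chain CFP→Reviews→Keynotes→Sponsors→Signage = 7+9+1+6+8 = 31, finish 31.
Without CFP→Reviews, Reviews's earliest start moves from 7 to 0.
New critical path: Reviews→Keynotes→Sponsors→Signage = 9+1+6+8 = 24 ⇒ 24 weeks.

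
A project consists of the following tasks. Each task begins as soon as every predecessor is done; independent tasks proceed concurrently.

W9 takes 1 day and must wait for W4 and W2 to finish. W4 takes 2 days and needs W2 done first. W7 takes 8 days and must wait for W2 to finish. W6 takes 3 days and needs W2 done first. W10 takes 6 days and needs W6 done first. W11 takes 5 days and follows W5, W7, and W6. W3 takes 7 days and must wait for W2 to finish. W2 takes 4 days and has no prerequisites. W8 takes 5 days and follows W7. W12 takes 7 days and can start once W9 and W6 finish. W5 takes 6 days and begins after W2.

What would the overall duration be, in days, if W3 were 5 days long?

17

Baseline: W2→W7→W8 = 4+8+5 = 17 → 17 days.
W3 is off the critical path — its longest chain is 11 days, giving 6 of slack.
The critical path is still W2→W7→W8; finish is now 17 days.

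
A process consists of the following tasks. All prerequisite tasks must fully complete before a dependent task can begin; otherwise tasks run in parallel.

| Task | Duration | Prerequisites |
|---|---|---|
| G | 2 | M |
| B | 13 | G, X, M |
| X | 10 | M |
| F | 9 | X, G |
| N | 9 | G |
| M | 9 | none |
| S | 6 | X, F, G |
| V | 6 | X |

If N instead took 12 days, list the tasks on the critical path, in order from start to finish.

M, X, F, S

Actual critical path: M→X→F→S = 9+10+9+6 = 34 ⇒ 34 days.
The longest path through N is only 20 days, so N has float 14.
The critical path is still M→X→F→S; finish is now 34 days.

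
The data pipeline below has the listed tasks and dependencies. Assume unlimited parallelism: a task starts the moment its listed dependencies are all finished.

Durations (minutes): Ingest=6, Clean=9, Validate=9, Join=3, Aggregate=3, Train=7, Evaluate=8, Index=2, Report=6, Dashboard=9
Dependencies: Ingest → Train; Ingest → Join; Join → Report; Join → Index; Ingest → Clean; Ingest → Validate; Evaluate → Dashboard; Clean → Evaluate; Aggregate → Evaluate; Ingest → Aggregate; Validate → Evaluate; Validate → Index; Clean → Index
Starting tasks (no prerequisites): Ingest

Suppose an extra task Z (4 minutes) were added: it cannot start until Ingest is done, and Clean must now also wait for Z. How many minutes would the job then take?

36

Originally the job takes 32 minutes.
With Z inserted, Clean now waits for max(Ingest, Z).
New critical path: Ingest→Z→Clean→Evaluate→Dashboard = 6+4+9+8+9 = 36 ⇒ 36 minutes.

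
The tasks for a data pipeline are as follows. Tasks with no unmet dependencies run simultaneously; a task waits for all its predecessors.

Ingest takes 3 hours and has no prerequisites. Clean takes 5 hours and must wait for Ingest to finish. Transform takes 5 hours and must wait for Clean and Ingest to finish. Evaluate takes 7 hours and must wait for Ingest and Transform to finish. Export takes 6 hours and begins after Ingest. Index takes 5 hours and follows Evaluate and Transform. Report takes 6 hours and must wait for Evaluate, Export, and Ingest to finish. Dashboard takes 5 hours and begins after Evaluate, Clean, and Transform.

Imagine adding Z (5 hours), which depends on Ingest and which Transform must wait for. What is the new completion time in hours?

26

Originally the project takes 26 hours.
With Z inserted, Transform now waits for max(Clean, Ingest, Z).
New critical path: Ingest→Z→Transform→Evaluate→Report = 3+5+5+7+6 = 26 ⇒ 26 hours.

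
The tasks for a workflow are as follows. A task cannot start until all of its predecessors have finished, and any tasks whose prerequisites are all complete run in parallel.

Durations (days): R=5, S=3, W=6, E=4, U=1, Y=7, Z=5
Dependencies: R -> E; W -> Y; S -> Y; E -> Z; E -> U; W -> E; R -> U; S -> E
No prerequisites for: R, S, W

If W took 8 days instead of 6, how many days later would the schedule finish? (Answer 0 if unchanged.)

Critical path before the change: W→E→Z = 6+4+5 = 15 giving 15 days.
W lies on that path, so at 8 days the path becomes 17 days.
That remains the longest chain; total 17 days.
Change in finish: 17 − 15 = +2 days.

2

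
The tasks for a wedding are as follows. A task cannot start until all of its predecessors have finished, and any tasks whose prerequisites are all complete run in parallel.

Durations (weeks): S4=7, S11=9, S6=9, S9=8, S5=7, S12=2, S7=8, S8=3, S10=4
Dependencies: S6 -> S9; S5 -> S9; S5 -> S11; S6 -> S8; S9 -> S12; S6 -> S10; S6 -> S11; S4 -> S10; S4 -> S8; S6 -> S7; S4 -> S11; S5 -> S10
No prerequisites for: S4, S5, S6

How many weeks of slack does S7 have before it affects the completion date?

2

The longest chain is S6→S9→S12 = 9+8+2 = 19; overall finish 19 weeks.
S7 finishes as early as 17 and must finish by 19.
So S7 can slip 19 − 17 = 2 weeks.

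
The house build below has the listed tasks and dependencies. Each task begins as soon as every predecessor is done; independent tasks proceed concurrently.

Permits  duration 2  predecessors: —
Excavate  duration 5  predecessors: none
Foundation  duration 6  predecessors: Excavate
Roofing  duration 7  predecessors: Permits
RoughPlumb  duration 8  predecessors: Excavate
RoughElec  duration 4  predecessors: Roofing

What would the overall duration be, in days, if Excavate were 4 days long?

Critical path before the change: Excavate→RoughPlumb = 5+8 = 13 giving 13 days.
Since Excavate is critical, the -1 change carries straight to that chain (now 12 days).
The binding chain switches to Permits→Roofing→RoughElec = 2+7+4 = 13; finish 13 days.

13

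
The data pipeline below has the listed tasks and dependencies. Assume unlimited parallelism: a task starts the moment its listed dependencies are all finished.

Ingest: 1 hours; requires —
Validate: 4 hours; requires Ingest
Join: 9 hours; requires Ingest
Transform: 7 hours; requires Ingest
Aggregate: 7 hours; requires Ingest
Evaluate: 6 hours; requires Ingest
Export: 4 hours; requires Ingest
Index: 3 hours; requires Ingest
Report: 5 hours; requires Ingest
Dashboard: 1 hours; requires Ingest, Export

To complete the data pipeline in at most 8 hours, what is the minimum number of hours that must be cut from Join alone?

2

Current finish: 10 hours; target: 8.
Join is on every critical path, so each hour cut from Join cuts the finish by one (this holds down to a finish of 8).
Need 10 − 8 = 2 hours off Join → Join becomes 7 hours, finish becomes 8.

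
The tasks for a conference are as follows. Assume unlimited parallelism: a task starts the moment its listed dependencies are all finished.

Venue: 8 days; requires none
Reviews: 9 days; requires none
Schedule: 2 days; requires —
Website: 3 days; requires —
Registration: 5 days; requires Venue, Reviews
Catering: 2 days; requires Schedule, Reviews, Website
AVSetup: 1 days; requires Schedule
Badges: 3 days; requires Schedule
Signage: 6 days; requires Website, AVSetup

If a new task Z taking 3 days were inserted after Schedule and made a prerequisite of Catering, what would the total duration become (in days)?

14

Originally the project takes 14 days.
With Z inserted, Catering now waits for max(Schedule, Reviews, Website, Z).
New critical path: Reviews→Registration = 9+5 = 14 ⇒ 14 days.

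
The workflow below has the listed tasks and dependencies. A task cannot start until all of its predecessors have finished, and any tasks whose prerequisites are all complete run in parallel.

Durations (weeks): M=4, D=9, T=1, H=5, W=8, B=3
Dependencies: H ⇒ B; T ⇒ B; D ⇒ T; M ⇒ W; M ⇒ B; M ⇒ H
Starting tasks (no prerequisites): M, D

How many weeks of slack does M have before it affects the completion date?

1

The longest chain is D→T→B = 9+1+3 = 13; overall finish 13 weeks.
The longest chain containing M totals 12 weeks.
Slack of M = 1 − 0 = 1 week.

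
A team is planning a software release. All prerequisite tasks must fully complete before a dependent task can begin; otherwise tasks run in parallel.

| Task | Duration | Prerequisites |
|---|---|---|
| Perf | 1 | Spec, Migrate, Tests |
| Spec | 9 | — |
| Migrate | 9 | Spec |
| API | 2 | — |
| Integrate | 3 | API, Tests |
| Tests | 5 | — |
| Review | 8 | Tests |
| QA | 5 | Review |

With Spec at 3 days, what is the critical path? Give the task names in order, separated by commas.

Baseline: Spec→Migrate→Perf = 9+9+1 = 19 → 19 days.
Since Spec is critical, the -6 change carries straight to that chain (now 13 days).
The binding chain switches to Tests→Review→QA = 5+8+5 = 18; finish 18 days.

Tests, Review, QA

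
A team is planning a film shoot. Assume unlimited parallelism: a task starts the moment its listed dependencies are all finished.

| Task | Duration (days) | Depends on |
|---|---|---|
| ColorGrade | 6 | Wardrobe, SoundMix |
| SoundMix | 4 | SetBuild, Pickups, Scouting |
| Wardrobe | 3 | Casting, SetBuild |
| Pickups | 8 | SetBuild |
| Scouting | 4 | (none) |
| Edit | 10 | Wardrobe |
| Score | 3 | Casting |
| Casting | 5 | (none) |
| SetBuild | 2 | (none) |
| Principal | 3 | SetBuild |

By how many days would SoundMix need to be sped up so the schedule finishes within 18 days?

2

Current finish: 20 days; target: 18.
SoundMix is on every critical path, so each day cut from SoundMix cuts the finish by one (this holds down to a finish of 18).
Need 20 − 18 = 2 days off SoundMix → SoundMix becomes 2 days, finish becomes 18.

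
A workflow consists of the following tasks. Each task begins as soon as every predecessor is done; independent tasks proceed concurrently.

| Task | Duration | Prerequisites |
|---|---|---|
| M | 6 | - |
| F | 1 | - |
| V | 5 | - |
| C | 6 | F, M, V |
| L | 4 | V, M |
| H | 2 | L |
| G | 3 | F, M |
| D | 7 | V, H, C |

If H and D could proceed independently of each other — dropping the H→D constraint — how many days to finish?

Before: longest chain M→C→D = 6+6+7 = 19, finish 19.
Dropping H→D doesn't change D's earliest start (12); another predecessor still binds.
New critical path: M→C→D = 6+6+7 = 19 ⇒ 19 days.

19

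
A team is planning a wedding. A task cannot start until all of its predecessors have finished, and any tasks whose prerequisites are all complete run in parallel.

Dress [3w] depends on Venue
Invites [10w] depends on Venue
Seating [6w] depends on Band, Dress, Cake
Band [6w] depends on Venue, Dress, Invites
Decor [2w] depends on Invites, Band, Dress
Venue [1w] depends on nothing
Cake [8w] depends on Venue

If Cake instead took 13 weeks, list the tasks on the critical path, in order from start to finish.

Actual critical path: Venue→Invites→Band→Seating = 1+10+6+6 = 23 ⇒ 23 weeks.
Cake is off the critical path — its longest chain is 15 weeks, giving 8 of slack.
The critical path is still Venue→Invites→Band→Seating; finish is now 23 weeks.

Venue, Invites, Band, Seating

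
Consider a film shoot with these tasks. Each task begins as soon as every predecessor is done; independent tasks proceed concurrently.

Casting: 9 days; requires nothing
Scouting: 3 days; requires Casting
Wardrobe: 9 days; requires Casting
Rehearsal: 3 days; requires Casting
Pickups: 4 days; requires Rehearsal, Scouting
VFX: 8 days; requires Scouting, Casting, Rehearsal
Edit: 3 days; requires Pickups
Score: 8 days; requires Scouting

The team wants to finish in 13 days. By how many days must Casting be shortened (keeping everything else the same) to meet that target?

7

Current finish: 20 days; target: 13.
Casting is on every critical path, so each day cut from Casting cuts the finish by one (this holds down to a finish of 12).
Need 20 − 13 = 7 days off Casting → Casting becomes 2 days, finish becomes 13.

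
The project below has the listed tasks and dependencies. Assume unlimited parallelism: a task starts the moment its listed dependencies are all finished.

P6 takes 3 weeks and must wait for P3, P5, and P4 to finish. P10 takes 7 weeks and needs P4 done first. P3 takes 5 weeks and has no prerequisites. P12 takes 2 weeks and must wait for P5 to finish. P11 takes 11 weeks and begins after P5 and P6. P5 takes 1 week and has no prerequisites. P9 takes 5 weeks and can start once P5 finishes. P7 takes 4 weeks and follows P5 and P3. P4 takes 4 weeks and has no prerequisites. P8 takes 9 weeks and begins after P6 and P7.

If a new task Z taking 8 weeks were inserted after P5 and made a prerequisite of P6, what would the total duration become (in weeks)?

23

Originally the project takes 19 weeks.
With Z inserted, P6 now waits for max(P3, P5, P4, Z).
New critical path: P5→Z→P6→P11 = 1+8+3+11 = 23 ⇒ 23 weeks.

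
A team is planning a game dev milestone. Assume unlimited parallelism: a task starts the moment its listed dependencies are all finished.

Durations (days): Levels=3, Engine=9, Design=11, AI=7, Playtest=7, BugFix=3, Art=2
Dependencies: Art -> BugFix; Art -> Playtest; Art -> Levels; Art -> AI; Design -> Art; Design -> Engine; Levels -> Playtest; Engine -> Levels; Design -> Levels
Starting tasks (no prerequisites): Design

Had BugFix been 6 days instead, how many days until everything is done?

30

Actual critical path: Design→Engine→Levels→Playtest = 11+9+3+7 = 30 ⇒ 30 days.
BugFix is off the critical path — its longest chain is 16 days, giving 14 of slack.
No other chain overtakes it, so the finish is 30 days.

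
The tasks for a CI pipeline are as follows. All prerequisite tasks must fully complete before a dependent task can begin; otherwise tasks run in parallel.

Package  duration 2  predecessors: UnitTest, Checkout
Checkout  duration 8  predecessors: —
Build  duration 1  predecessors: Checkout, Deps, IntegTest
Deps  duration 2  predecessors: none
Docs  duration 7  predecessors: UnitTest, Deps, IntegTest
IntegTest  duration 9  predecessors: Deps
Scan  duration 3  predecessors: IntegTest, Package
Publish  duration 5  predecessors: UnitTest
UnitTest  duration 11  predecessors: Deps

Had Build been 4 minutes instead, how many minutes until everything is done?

20

Critical path before the change: Deps→UnitTest→Docs = 2+11+7 = 20 giving 20 minutes.
Build is off the critical path — its longest chain is 12 minutes, giving 8 of slack.
No other chain overtakes it, so the finish is 20 minutes.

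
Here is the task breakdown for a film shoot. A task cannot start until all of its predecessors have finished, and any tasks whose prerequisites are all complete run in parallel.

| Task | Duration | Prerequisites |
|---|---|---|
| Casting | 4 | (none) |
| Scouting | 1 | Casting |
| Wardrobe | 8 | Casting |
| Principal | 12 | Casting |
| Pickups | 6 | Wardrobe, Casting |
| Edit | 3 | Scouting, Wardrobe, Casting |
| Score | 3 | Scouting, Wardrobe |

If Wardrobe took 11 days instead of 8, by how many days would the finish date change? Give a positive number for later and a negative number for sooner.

As given, the longest chain is Casting→Wardrobe→Pickups = 4+8+6 = 18, so the finish is 18 days.
Wardrobe is on the critical path; changing it to 11 makes that path 21 days.
The critical path is still Casting→Wardrobe→Pickups; finish is now 21 days.
Change in finish: 21 − 18 = +3 days.

3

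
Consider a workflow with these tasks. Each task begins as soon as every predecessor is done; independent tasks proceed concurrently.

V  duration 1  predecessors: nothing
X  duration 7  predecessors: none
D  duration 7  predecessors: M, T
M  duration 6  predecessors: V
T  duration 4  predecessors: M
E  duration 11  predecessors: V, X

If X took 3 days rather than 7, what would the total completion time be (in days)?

18

The binding path is X→E = 7+11 = 18; finish at 18 days.
Since X is critical, the -4 change carries straight to that chain (now 14 days).
The binding chain switches to V→M→T→D = 1+6+4+7 = 18; finish 18 days.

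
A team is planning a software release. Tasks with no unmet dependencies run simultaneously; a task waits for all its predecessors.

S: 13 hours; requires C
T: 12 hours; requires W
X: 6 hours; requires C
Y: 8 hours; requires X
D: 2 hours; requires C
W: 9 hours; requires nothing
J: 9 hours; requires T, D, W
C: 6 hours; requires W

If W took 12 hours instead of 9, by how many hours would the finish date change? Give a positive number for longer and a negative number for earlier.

3

Actual critical path: W→T→J = 9+12+9 = 30 ⇒ 30 hours.
W is on the critical path; changing it to 12 makes that path 33 hours.
No other chain overtakes it, so the finish is 33 hours.
Change in finish: 33 − 30 = +3 hours.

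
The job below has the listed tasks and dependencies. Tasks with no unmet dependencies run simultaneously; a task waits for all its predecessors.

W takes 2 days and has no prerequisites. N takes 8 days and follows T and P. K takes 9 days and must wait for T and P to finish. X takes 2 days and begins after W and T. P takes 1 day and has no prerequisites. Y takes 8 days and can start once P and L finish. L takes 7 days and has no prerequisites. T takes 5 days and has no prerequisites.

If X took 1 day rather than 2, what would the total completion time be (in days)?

Critical path before the change: L→Y = 7+8 = 15 giving 15 days.
The longest path through X is only 7 days, so X has float 8.
That remains the longest chain; total 15 days.

15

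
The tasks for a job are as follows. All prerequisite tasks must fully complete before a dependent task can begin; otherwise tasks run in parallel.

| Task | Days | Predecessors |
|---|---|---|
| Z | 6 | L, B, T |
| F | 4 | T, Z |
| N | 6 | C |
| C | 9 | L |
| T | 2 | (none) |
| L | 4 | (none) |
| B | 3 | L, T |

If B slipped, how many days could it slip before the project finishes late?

Critical path: L→C→N = 4+9+6 = 19, so the finish is 19 days.
The longest chain containing B totals 17 days.
So B can slip 9 − 7 = 2 days.

2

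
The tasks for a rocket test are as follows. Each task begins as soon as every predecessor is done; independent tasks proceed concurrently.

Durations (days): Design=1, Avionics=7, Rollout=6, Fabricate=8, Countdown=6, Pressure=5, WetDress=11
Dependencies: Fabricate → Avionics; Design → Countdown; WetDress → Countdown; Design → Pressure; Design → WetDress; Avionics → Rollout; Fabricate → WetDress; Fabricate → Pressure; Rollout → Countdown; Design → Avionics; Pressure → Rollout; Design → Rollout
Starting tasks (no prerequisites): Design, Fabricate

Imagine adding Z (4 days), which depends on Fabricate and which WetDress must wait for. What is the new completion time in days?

Originally the job takes 27 days.
With Z inserted, WetDress now waits for max(Design, Fabricate, Z).
New critical path: Fabricate→Z→WetDress→Countdown = 8+4+11+6 = 29 ⇒ 29 days.

29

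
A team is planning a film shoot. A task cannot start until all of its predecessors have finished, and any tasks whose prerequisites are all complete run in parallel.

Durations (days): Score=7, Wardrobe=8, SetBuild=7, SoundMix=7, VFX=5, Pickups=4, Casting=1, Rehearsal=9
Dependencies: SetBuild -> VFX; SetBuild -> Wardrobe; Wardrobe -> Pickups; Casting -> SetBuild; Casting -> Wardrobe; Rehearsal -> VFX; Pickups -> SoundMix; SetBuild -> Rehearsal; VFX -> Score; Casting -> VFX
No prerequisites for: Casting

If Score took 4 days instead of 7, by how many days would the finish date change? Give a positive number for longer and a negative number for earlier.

-2

The binding path is Casting→SetBuild→Rehearsal→VFX→Score = 1+7+9+5+7 = 29; finish at 29 days.
Since Score is critical, the -3 change carries straight to that chain (now 26 days).
New critical path: Casting→SetBuild→Wardrobe→Pickups→SoundMix = 1+7+8+4+7 = 27 ⇒ 27 days.
Change in finish: 27 − 29 = -2 days.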